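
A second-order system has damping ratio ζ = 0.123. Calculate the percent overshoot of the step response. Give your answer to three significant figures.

%OS ≈ 67.7%

For an underdamped second-order system, %OS = 100·exp(−πζ/√(1−ζ²)).
πζ/√(1−ζ²) = π·0.123/√(1−0.0151) = 0.3894, so %OS = 100·e^(−0.3894) = 67.7%.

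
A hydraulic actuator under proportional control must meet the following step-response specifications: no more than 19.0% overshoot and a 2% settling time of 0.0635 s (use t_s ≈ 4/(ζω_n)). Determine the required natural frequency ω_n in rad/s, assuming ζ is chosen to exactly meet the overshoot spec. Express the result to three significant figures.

Inverting the overshoot relation: ζ = |ln 0.190|/√(π² + ln²0.190) = 0.467.
Then ω_n = 4/(ζ t_s) = 4/(0.467 × 0.0635) = 135 rad/s.

ω_n ≈ 135 rad/s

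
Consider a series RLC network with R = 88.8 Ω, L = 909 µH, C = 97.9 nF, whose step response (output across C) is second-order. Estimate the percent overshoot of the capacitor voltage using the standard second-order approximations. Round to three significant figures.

%OS ≈ 19.6%

For a series RLC circuit (capacitor voltage as output), ω_n = 1/√(LC) = 1/√(909 µH · 97.9 nF) = 106000 rad/s.
ζ = (R/2)·√(C/L) = (88.8/2)·√(97.9 nF/909 µH) = 0.461.
Overshoot: exp(−π·0.461/√(1−0.461²)) = 0.196, i.e. 19.6%.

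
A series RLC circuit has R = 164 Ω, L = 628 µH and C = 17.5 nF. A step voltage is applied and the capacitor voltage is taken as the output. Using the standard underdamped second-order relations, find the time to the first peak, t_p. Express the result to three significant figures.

For a series RLC circuit (capacitor voltage as output), ω_n = 1/√(LC) = 1/√(628 µH · 17.5 nF) = 302000 rad/s.
ζ = (R/2)·√(C/L) = (164/2)·√(17.5 nF/628 µH) = 0.433.
The damped frequency ω_d = ω_n√(1−ζ²) = 272000 rad/s. t_p = π/ω_d = 0.0000116 s.

t_p ≈ 0.0000116 s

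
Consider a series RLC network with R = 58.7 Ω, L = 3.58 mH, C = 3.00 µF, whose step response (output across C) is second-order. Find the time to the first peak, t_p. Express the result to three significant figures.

t_p ≈ 0.000617 s

For a series RLC circuit (capacitor voltage as output), ω_n = 1/√(LC) = 1/√(3.58 mH · 3.00 µF) = 9650 rad/s.
ζ = (R/2)·√(C/L) = (58.7/2)·√(3.00 µF/3.58 mH) = 0.850.
The damped frequency ω_d = ω_n√(1−ζ²) = 5090 rad/s. t_p = π/ω_d = 0.000617 s.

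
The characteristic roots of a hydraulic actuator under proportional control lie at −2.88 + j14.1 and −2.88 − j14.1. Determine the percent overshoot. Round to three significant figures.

%OS ≈ 52.6%

The poles are at −σ ± jω_d with σ = 2.88 and ω_d = 14.1, so ω_n = √(σ²+ω_d²) = 14.4 rad/s and ζ = σ/ω_n = 0.200.
%OS = 100 e^{−πζ/√(1−ζ²)} with ζ = 0.200 gives 52.6%.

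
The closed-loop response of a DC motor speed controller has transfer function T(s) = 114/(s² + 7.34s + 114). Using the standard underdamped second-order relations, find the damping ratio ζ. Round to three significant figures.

ζ ≈ 0.344

ω_n = √114 = 10.7 rad/s; ζ = 7.34/(2·10.7) = 0.344.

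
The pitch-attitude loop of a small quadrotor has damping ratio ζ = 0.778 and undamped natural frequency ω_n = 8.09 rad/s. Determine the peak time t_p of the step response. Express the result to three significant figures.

t_p ≈ 0.618 s

The damped frequency is ω_d = ω_n√(1−ζ²) = 8.09·√(1−0.605) = 5.08 rad/s.
Peak time t_p = π/ω_d = π/5.08 = 0.618 s.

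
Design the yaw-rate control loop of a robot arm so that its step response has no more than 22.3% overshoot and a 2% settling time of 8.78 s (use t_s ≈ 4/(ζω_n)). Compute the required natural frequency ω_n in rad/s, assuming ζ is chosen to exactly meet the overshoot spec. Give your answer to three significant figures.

ω_n ≈ 1.06 rad/s

Inverting the overshoot relation: ζ = |ln 0.223|/√(π² + ln²0.223) = 0.431.
From t_s ≈ 4/(ζω_n): ω_n = 4/(ζ·t_s) = 4/(0.431·8.78) = 1.06 rad/s.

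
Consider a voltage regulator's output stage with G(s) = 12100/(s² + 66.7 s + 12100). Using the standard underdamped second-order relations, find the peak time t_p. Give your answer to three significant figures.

t_p ≈ 0.0300 s

ω_n = √12100 = 110 rad/s; ζ = 66.7/(2·110) = 0.303.
ω_d = ω_n√(1−ζ²) = 105 rad/s. Then t_p = π/ω_d = 0.0300 s.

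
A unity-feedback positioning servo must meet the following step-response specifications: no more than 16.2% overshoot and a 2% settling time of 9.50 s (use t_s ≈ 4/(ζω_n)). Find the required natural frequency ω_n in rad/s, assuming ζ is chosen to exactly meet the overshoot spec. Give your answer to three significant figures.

ζ = −ln(OS)/√(π² + (ln OS)²). With OS = 0.162, ln OS = −1.820 and ζ = 1.820/3.631 = 0.501.
Then ω_n = 4/(ζ t_s) = 4/(0.501 × 9.50) = 0.840 rad/s.

ω_n ≈ 0.840 rad/s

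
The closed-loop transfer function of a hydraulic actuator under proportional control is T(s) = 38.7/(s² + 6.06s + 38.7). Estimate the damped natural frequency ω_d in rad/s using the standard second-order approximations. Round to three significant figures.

Comparing the denominator to s² + 2ζω_n s + ω_n²: ω_n = √38.7 = 6.22 rad/s, and 2ζω_n = 6.06 so ζ = 6.06/(2·6.22) = 0.487.
The damped frequency ω_d = ω_n√(1−ζ²) = 5.43 rad/s.

ω_d ≈ 5.43 rad/s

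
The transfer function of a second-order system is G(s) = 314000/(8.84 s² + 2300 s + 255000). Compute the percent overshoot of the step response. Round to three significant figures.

%OS ≈ 2.37%

Dividing through by 8.84: denominator becomes s² + 260.2 s + 28850.
So ω_n = √28850 = 170 rad/s and ζ = 260.2/(2·170) = 0.766.
Overshoot: exp(−π·0.766/√(1−0.766²)) = 0.0237, i.e. 2.37%.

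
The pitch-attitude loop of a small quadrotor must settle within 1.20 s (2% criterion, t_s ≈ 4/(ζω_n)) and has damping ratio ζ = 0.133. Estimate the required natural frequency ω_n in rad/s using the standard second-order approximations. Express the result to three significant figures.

Rearranging t_s ≈ 4/(ζω_n) gives ω_n = 4/(ζ·t_s) = 4/(0.133 × 1.20) = 25.1 rad/s.

ω_n ≈ 25.1 rad/s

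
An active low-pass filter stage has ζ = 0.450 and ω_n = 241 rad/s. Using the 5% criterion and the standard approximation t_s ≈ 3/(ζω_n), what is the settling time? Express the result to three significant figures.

t_s ≈ 0.0277 s

t_s ≈ 3/(ζω_n) = 3/(0.450 × 241) = 0.0277 s.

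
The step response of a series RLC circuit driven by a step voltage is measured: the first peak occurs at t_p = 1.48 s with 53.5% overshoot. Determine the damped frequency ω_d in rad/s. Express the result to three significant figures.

ω_d ≈ 2.12 rad/s

t_p = π/ω_d, so ω_d = π/1.48 = 2.12 rad/s.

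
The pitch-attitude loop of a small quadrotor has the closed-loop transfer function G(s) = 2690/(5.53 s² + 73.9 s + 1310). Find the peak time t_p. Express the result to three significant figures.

t_p ≈ 0.227 s

Dividing through by 5.53: denominator becomes s² + 13.36 s + 236.9.
So ω_n = √236.9 = 15.4 rad/s and ζ = 13.36/(2·15.4) = 0.434.
The damped frequency ω_d = ω_n√(1−ζ²) = 13.9 rad/s. t_p = π/ω_d = 0.227 s.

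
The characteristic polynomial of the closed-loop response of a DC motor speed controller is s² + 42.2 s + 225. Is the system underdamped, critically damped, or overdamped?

overdamped

a² − 4b = 880 > 0 (two distinct real roots); the system is overdamped.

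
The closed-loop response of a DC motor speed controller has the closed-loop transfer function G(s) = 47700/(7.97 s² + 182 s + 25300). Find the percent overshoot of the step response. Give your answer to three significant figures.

%OS ≈ 52.2%

Dividing through by 7.97: denominator becomes s² + 22.84 s + 3174.
So ω_n = √3174 = 56.3 rad/s and ζ = 22.84/(2·56.3) = 0.203.
Overshoot: exp(−π·0.203/√(1−0.203²)) = 0.522, i.e. 52.2%.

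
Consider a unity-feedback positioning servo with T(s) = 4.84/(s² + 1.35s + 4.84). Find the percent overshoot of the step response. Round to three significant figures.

Comparing the denominator to s² + 2ζω_n s + ω_n²: ω_n = √4.84 = 2.20 rad/s, and 2ζω_n = 1.35 so ζ = 1.35/(2·2.20) = 0.307.
%OS = 100·exp(−πζ/√(1−ζ²)) = 36.3%.

%OS ≈ 36.3%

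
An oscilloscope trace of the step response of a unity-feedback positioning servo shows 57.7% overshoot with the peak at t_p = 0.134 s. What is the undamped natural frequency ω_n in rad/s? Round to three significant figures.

ω_n ≈ 23.8 rad/s

The overshoot fixes ζ = −ln(OS)/√(π²+ln²(OS)) = 0.172.
t_p = π/ω_d ⇒ ω_d = 23.4 rad/s; then ω_n = ω_d/√(1−ζ²) = 23.8 rad/s.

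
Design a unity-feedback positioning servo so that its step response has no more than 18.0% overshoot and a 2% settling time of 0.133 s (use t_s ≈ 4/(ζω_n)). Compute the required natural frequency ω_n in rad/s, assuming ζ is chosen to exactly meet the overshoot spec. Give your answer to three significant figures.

ζ = −ln(OS)/√(π² + (ln OS)²). With OS = 0.180, ln OS = −1.715 and ζ = 1.715/3.579 = 0.479.
Then ω_n = 4/(ζ t_s) = 4/(0.479 × 0.133) = 62.8 rad/s.

ω_n ≈ 62.8 rad/s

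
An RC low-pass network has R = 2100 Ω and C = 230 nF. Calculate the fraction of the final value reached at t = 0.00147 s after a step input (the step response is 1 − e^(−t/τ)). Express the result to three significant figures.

y/y_∞ ≈ 0.952

τ = RC = 2100 × 230 nF = 0.000483 s.
y(t)/y_∞ = 1 − e^(−t/τ) = 1 − e^(−0.00147/0.000483) = 1 − e^(−3.04) = 0.952.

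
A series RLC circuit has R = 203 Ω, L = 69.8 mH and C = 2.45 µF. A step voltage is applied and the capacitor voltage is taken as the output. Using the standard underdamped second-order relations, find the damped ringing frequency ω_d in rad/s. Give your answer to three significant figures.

For a series RLC circuit (capacitor voltage as output), ω_n = 1/√(LC) = 1/√(69.8 mH · 2.45 µF) = 2420 rad/s.
ζ = (R/2)·√(C/L) = (203/2)·√(2.45 µF/69.8 mH) = 0.601.
ω_d = ω_n√(1−ζ²) = 1930 rad/s.

ω_d ≈ 1930 rad/s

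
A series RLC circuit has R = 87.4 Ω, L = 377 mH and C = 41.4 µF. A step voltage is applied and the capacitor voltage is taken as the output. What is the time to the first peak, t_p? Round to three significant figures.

t_p ≈ 0.0140 s

For a series RLC circuit (capacitor voltage as output), ω_n = 1/√(LC) = 1/√(377 mH · 41.4 µF) = 253 rad/s.
ζ = (R/2)·√(C/L) = (87.4/2)·√(41.4 µF/377 mH) = 0.458.
ω_d = ω_n√(1−ζ²) = 225 rad/s. t_p = π/ω_d = 0.0140 s.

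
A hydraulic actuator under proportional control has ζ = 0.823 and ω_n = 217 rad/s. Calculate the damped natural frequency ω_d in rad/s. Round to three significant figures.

ω_d = ω_n√(1−ζ²) = 217·√0.323 = 123 rad/s.

ω_d ≈ 123 rad/s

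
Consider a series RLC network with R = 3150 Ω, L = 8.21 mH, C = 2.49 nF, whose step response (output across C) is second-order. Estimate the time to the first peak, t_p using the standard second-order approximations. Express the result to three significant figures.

For a series RLC circuit (capacitor voltage as output), ω_n = 1/√(LC) = 1/√(8.21 mH · 2.49 nF) = 221000 rad/s.
ζ = (R/2)·√(C/L) = (3150/2)·√(2.49 nF/8.21 mH) = 0.867.
ω_d = ω_n√(1−ζ²) = 110000 rad/s. t_p = π/ω_d = 0.0000285 s.

t_p ≈ 0.0000285 s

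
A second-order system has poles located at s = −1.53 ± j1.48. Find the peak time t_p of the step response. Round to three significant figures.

t_p ≈ 2.12 s

t_p = π/ω_d with ω_d = 1.48 (the imaginary part), so t_p = 2.12 s.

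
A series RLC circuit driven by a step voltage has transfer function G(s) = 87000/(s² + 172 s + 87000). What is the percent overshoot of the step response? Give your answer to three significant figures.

ω_n = √87000 = 295 rad/s; ζ = 172/(2·295) = 0.292.
%OS = 100·exp(−πζ/√(1−ζ²)) = 38.4%.

%OS ≈ 38.4%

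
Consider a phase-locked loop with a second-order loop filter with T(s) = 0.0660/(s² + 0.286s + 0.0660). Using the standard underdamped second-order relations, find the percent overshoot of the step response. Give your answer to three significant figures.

%OS ≈ 12.2%

Comparing the denominator to s² + 2ζω_n s + ω_n²: ω_n = √0.0660 = 0.257 rad/s, and 2ζω_n = 0.286 so ζ = 0.286/(2·0.257) = 0.557.
Overshoot: exp(−π·0.557/√(1−0.557²)) = 0.122, i.e. 12.2%.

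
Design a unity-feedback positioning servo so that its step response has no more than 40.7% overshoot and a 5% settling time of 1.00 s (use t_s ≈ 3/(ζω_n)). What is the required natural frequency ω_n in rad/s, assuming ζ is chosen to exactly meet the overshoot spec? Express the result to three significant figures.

ω_n ≈ 10.9 rad/s

ζ = −ln(OS)/√(π² + (ln OS)²). With OS = 0.407, ln OS = −0.8989 and ζ = 0.8989/3.268 = 0.275.
Then ω_n = 3/(ζ t_s) = 3/(0.275 × 1.00) = 10.9 rad/s.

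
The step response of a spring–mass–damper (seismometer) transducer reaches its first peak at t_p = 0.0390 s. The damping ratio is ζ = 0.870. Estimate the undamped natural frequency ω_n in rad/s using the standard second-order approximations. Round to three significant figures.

Peak time t_p = π/ω_d, so ω_d = π/t_p = π/0.0390 = 80.6 rad/s.
ω_n = ω_d/√(1−ζ²) = 80.6/√0.243 = 163 rad/s.

ω_n ≈ 163 rad/s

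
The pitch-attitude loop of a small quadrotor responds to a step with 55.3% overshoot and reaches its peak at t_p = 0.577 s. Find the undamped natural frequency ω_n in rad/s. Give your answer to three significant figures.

ω_n ≈ 5.54 rad/s

The overshoot fixes ζ = −ln(OS)/√(π²+ln²(OS)) = 0.185.
From t_p = π/ω_d, ω_d = π/0.577 = 5.44 rad/s, so ω_n = ω_d/√(1−ζ²) = 5.54 rad/s.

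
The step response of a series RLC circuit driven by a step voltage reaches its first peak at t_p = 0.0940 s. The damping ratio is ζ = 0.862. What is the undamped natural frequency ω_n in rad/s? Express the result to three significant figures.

ω_n ≈ 65.9 rad/s

Peak time t_p = π/ω_d, so ω_d = π/t_p = π/0.0940 = 33.4 rad/s.
ω_n = ω_d/√(1−ζ²) = 33.4/√0.257 = 65.9 rad/s.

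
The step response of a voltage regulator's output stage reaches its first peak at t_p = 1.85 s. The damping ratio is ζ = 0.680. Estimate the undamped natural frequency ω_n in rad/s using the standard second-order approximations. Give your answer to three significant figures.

ω_n ≈ 2.32 rad/s

Peak time t_p = π/ω_d, so ω_d = π/t_p = π/1.85 = 1.70 rad/s.
ω_n = ω_d/√(1−ζ²) = 1.70/√0.538 = 2.32 rad/s.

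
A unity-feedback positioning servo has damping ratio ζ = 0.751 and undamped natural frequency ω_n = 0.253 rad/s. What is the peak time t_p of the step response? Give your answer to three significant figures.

The damped frequency is ω_d = ω_n√(1−ζ²) = 0.253·√(1−0.564) = 0.167 rad/s.
Peak time t_p = π/ω_d = π/0.167 = 18.8 s.

t_p ≈ 18.8 s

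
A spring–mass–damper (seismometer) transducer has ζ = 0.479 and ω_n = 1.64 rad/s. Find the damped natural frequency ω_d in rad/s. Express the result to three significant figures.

ω_d ≈ 1.44 rad/s

ω_d = ω_n√(1−ζ²) = 1.64·√0.771 = 1.44 rad/s.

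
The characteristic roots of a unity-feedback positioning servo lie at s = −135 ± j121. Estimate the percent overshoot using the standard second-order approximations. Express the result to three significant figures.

%OS ≈ 3.00%

The poles are at −σ ± jω_d with σ = 135 and ω_d = 121, so ω_n = √(σ²+ω_d²) = 181 rad/s and ζ = σ/ω_n = 0.745.
%OS = 100·exp(−πζ/√(1−ζ²)) = 3.00%.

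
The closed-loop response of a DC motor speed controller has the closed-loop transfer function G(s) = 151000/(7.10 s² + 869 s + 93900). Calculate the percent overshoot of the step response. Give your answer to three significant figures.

Dividing through by 7.10: denominator becomes s² + 122.4 s + 13230.
So ω_n = √13230 = 115 rad/s and ζ = 122.4/(2·115) = 0.532.
%OS = 100·exp(−πζ/√(1−ζ²)) = 13.9%.

%OS ≈ 13.9%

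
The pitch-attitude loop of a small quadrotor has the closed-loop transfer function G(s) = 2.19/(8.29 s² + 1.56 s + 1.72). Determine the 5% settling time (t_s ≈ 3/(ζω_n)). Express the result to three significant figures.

Dividing through by 8.29: denominator becomes s² + 0.1882 s + 0.2075.
So ω_n = √0.2075 = 0.455 rad/s and ζ = 0.1882/(2·0.455) = 0.207.
t_s ≈ 3/(ζω_n) = 31.9 s.

t_s ≈ 31.9 s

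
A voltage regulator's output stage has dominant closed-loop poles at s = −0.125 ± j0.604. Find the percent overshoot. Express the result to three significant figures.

%OS ≈ 52.2%

|pole| = ω_n = √(0.125² + 0.604²) = 0.617 rad/s; ζ = cos θ = σ/ω_n = 0.203.
%OS = 100·exp(−πζ/√(1−ζ²)) = 52.2%.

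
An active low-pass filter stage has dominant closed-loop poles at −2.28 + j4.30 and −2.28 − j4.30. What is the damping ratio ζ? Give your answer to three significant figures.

ζ ≈ 0.468

With σ = 2.28, ω_d = 4.30: ω_n = √(σ²+ω_d²) = 4.87 rad/s, ζ = σ/ω_n = 0.468.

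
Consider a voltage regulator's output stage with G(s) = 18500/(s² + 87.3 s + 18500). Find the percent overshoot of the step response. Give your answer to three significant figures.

%OS ≈ 34.5%

Comparing the denominator to s² + 2ζω_n s + ω_n²: ω_n = √18500 = 136 rad/s, and 2ζω_n = 87.3 so ζ = 87.3/(2·136) = 0.321.
%OS = 100·exp(−πζ/√(1−ζ²)) = 34.5%.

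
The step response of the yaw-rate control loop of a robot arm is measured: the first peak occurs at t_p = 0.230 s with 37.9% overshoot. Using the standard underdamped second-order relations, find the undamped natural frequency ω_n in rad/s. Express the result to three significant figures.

The overshoot fixes ζ = −ln(OS)/√(π²+ln²(OS)) = 0.295.
t_p = π/ω_d ⇒ ω_d = 13.7 rad/s; then ω_n = ω_d/√(1−ζ²) = 14.3 rad/s.

ω_n ≈ 14.3 rad/s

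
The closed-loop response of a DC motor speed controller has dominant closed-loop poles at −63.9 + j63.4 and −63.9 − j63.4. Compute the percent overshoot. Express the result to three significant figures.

|pole| = ω_n = √(63.9² + 63.4²) = 90.0 rad/s; ζ = cos θ = σ/ω_n = 0.710.
%OS = 100 e^{−πζ/√(1−ζ²)} with ζ = 0.710 gives 4.22%.

%OS ≈ 4.22%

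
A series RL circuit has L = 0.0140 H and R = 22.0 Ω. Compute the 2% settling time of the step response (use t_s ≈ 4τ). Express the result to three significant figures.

t_s ≈ 0.00255 s

τ = L/R = 0.0140/22.0 = 0.000636 s.
t_s ≈ 4τ = 0.00255 s.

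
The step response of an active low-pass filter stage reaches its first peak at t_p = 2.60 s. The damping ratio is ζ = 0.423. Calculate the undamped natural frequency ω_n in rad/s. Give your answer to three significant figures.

ω_n ≈ 1.33 rad/s

Peak time t_p = π/ω_d, so ω_d = π/t_p = π/2.60 = 1.21 rad/s.
ω_n = ω_d/√(1−ζ²) = 1.21/√0.821 = 1.33 rad/s.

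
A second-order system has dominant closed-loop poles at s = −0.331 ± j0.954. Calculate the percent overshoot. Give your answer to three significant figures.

The poles are at −σ ± jω_d with σ = 0.331 and ω_d = 0.954, so ω_n = √(σ²+ω_d²) = 1.01 rad/s and ζ = σ/ω_n = 0.328.
%OS = 100 e^{−πζ/√(1−ζ²)} with ζ = 0.328 gives 33.6%.

%OS ≈ 33.6%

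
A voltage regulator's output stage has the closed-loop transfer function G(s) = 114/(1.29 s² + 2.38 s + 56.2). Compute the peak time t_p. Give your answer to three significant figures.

Dividing through by 1.29: denominator becomes s² + 1.845 s + 43.57.
So ω_n = √43.57 = 6.60 rad/s and ζ = 1.845/(2·6.60) = 0.140.
ω_d = ω_n√(1−ζ²) = 6.54 rad/s. t_p = π/ω_d = 0.481 s.

t_p ≈ 0.481 s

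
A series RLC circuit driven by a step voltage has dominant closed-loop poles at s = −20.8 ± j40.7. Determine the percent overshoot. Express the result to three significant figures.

%OS ≈ 20.1%

The poles are at −σ ± jω_d with σ = 20.8 and ω_d = 40.7, so ω_n = √(σ²+ω_d²) = 45.7 rad/s and ζ = σ/ω_n = 0.455.
Overshoot: exp(−π·0.455/√(1−0.455²)) = 0.201, i.e. 20.1%.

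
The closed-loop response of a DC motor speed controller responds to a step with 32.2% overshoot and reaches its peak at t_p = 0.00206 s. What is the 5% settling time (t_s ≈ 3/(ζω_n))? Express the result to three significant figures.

ζ from %OS: ζ = |ln 0.322|/√(π²+ln²0.322) = 0.339.
t_p = π/ω_d ⇒ ω_d = 1530 rad/s; then ω_n = ω_d/√(1−ζ²) = 1620 rad/s.
t_s ≈ 3/(ζω_n) = 3/(0.339·1620) = 0.00545 s.

t_s ≈ 0.00545 s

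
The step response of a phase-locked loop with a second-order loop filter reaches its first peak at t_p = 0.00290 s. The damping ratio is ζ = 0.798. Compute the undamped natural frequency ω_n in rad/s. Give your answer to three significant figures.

Peak time t_p = π/ω_d, so ω_d = π/t_p = π/0.00290 = 1080 rad/s.
ω_n = ω_d/√(1−ζ²) = 1080/√0.363 = 1800 rad/s.

ω_n ≈ 1800 rad/s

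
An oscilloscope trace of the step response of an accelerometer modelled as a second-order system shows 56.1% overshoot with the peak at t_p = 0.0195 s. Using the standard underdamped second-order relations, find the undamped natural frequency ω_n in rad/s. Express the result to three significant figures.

ω_n ≈ 164 rad/s

From the overshoot, ζ = −ln(OS)/√(π²+ln²(OS)) = 0.181.
t_p = π/ω_d ⇒ ω_d = 161 rad/s; then ω_n = ω_d/√(1−ζ²) = 164 rad/s.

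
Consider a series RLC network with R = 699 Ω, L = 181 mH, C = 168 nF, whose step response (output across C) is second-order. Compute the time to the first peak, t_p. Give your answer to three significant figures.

For a series RLC circuit (capacitor voltage as output), ω_n = 1/√(LC) = 1/√(181 mH · 168 nF) = 5730 rad/s.
ζ = (R/2)·√(C/L) = (699/2)·√(168 nF/181 mH) = 0.337.
ω_d = 5730·√(1 − 0.337²) = 5400 rad/s. t_p = π/ω_d = 0.000582 s.

t_p ≈ 0.000582 s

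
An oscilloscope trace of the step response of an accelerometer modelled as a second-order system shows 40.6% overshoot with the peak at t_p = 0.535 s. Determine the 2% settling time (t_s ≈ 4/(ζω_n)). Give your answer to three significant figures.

The overshoot fixes ζ = −ln(OS)/√(π²+ln²(OS)) = 0.276.
t_p = π/ω_d ⇒ ω_d = 5.87 rad/s; then ω_n = ω_d/√(1−ζ²) = 6.11 rad/s.
t_s ≈ 4/(ζω_n) = 4/(0.276·6.11) = 2.37 s.

t_s ≈ 2.37 s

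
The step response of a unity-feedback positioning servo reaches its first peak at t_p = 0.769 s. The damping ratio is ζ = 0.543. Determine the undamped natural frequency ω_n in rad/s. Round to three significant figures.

Peak time t_p = π/ω_d, so ω_d = π/t_p = π/0.769 = 4.09 rad/s.
ω_n = ω_d/√(1−ζ²) = 4.09/√0.705 = 4.86 rad/s.

ω_n ≈ 4.86 rad/s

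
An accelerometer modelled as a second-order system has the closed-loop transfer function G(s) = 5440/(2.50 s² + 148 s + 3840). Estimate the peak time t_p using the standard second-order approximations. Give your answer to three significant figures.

t_p ≈ 0.122 s

Dividing through by 2.50: denominator becomes s² + 59.20 s + 1536.
So ω_n = √1536 = 39.2 rad/s and ζ = 59.20/(2·39.2) = 0.755.
The damped frequency ω_d = ω_n√(1−ζ²) = 25.7 rad/s. t_p = π/ω_d = 0.122 s.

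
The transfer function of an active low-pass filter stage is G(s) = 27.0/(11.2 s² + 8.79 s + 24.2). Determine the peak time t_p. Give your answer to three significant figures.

t_p ≈ 2.22 s

Dividing through by 11.2: denominator becomes s² + 0.7848 s + 2.161.
So ω_n = √2.161 = 1.47 rad/s and ζ = 0.7848/(2·1.47) = 0.267.
The damped frequency ω_d = ω_n√(1−ζ²) = 1.42 rad/s. t_p = π/ω_d = 2.22 s.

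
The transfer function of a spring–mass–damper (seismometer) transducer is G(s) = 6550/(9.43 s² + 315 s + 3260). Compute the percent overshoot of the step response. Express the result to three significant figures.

Dividing through by 9.43: denominator becomes s² + 33.40 s + 345.7.
So ω_n = √345.7 = 18.6 rad/s and ζ = 33.40/(2·18.6) = 0.898.
Overshoot: exp(−π·0.898/√(1−0.898²)) = 0.00162, i.e. 0.162%.

%OS ≈ 0.162%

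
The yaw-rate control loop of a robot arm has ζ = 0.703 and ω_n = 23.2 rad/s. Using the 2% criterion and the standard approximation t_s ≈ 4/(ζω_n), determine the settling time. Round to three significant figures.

t_s ≈ 0.245 s

t_s ≈ 4/(ζω_n) = 4/(0.703 × 23.2) = 0.245 s.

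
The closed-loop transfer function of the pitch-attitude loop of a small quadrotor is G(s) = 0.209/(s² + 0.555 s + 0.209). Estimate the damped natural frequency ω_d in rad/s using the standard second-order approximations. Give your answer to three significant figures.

ω_d ≈ 0.363 rad/s

Comparing the denominator to s² + 2ζω_n s + ω_n²: ω_n = √0.209 = 0.457 rad/s, and 2ζω_n = 0.555 so ζ = 0.555/(2·0.457) = 0.607.
The damped frequency ω_d = ω_n√(1−ζ²) = 0.363 rad/s.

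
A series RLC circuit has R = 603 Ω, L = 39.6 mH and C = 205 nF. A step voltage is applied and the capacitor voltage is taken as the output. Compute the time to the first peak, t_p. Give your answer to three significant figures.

For a series RLC circuit (capacitor voltage as output), ω_n = 1/√(LC) = 1/√(39.6 mH · 205 nF) = 11100 rad/s.
ζ = (R/2)·√(C/L) = (603/2)·√(205 nF/39.6 mH) = 0.686.
The damped frequency ω_d = ω_n√(1−ζ²) = 8080 rad/s. t_p = π/ω_d = 0.000389 s.

t_p ≈ 0.000389 s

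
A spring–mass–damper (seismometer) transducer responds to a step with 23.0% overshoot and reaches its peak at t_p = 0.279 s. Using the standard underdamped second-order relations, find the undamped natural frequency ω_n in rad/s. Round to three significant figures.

ω_n ≈ 12.4 rad/s

The overshoot fixes ζ = −ln(OS)/√(π²+ln²(OS)) = 0.424.
From t_p = π/ω_d, ω_d = π/0.279 = 11.3 rad/s, so ω_n = ω_d/√(1−ζ²) = 12.4 rad/s.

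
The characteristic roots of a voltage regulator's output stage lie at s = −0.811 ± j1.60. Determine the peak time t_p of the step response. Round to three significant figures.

t_p = π/ω_d with ω_d = 1.60 (the imaginary part), so t_p = 1.96 s.

t_p ≈ 1.96 s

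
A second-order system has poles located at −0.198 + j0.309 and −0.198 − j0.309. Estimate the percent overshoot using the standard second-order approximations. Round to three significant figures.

%OS ≈ 13.4%

|pole| = ω_n = √(0.198² + 0.309²) = 0.367 rad/s; ζ = cos θ = σ/ω_n = 0.540.
%OS = 100 e^{−πζ/√(1−ζ²)} with ζ = 0.540 gives 13.4%.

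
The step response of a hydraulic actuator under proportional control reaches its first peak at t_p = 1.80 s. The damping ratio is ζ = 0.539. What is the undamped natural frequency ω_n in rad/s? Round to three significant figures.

ω_n ≈ 2.07 rad/s

Peak time t_p = π/ω_d, so ω_d = π/t_p = π/1.80 = 1.75 rad/s.
ω_n = ω_d/√(1−ζ²) = 1.75/√0.709 = 2.07 rad/s.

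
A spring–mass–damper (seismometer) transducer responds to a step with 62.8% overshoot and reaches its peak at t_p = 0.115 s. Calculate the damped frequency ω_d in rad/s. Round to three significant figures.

ω_d ≈ 27.3 rad/s

t_p = π/ω_d, so ω_d = π/0.115 = 27.3 rad/s.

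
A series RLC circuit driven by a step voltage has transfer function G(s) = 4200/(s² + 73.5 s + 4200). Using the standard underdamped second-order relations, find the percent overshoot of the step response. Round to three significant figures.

Matching coefficients with s² + 2ζω_n s + ω_n² gives ω_n² = 4200 ⇒ ω_n = 64.8 rad/s, and ζ = 73.5/(2ω_n) = 0.567.
%OS = 100 e^{−πζ/√(1−ζ²)} with ζ = 0.567 gives 11.5%.

%OS ≈ 11.5%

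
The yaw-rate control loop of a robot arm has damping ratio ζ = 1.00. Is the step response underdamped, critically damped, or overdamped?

Since ζ = 1, the system is critically damped.

critically damped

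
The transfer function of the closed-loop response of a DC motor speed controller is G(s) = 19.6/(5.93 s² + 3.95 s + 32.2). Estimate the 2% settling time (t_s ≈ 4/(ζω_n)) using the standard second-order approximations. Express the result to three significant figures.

Dividing through by 5.93: denominator becomes s² + 0.6661 s + 5.430.
So ω_n = √5.430 = 2.33 rad/s and ζ = 0.6661/(2·2.33) = 0.143.
t_s ≈ 4/(ζω_n) = 12.0 s.

t_s ≈ 12.0 s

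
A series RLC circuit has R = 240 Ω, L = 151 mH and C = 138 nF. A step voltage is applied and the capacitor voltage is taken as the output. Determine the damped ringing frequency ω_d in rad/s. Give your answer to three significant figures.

ω_d ≈ 6880 rad/s

For a series RLC circuit (capacitor voltage as output), ω_n = 1/√(LC) = 1/√(151 mH · 138 nF) = 6930 rad/s.
ζ = (R/2)·√(C/L) = (240/2)·√(138 nF/151 mH) = 0.115.
ω_d = 6930·√(1 − 0.115²) = 6880 rad/s.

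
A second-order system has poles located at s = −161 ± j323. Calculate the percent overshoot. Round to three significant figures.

%OS ≈ 20.9%

The poles are at −σ ± jω_d with σ = 161 and ω_d = 323, so ω_n = √(σ²+ω_d²) = 361 rad/s and ζ = σ/ω_n = 0.446.
%OS = 100·exp(−πζ/√(1−ζ²)) = 20.9%.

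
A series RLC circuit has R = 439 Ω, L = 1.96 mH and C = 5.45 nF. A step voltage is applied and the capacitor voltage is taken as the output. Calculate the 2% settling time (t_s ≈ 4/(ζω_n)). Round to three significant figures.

t_s ≈ 0.0000357 s

For a series RLC circuit (capacitor voltage as output), ω_n = 1/√(LC) = 1/√(1.96 mH · 5.45 nF) = 306000 rad/s.
ζ = (R/2)·√(C/L) = (439/2)·√(5.45 nF/1.96 mH) = 0.366.
t_s ≈ 4/(ζω_n) = 0.0000357 s.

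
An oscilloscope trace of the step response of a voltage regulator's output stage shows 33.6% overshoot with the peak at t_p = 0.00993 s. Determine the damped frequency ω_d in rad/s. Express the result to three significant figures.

t_p = π/ω_d, so ω_d = π/0.00993 = 316 rad/s.

ω_d ≈ 316 rad/s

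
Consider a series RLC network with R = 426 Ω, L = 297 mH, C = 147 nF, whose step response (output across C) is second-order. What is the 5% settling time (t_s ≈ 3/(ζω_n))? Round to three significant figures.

t_s ≈ 0.00418 s

For a series RLC circuit (capacitor voltage as output), ω_n = 1/√(LC) = 1/√(297 mH · 147 nF) = 4790 rad/s.
ζ = (R/2)·√(C/L) = (426/2)·√(147 nF/297 mH) = 0.150.
t_s ≈ 3/(ζω_n) = 0.00418 s.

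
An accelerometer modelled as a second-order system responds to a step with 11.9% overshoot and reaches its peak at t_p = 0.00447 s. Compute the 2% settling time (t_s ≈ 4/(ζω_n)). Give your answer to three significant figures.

From the overshoot, ζ = −ln(OS)/√(π²+ln²(OS)) = 0.561.
From t_p = π/ω_d, ω_d = π/0.00447 = 703 rad/s, so ω_n = ω_d/√(1−ζ²) = 849 rad/s.
t_s ≈ 4/(ζω_n) = 4/(0.561·849) = 0.00840 s.

t_s ≈ 0.00840 s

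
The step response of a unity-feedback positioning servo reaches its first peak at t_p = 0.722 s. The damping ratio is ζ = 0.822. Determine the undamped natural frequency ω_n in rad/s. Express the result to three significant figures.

ω_n ≈ 7.64 rad/s

Peak time t_p = π/ω_d, so ω_d = π/t_p = π/0.722 = 4.35 rad/s.
ω_n = ω_d/√(1−ζ²) = 4.35/√0.324 = 7.64 rad/s.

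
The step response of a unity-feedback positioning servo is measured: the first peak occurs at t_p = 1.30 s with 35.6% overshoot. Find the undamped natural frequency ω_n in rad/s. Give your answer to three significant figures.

ζ from %OS: ζ = |ln 0.356|/√(π²+ln²0.356) = 0.312.
t_p = π/ω_d ⇒ ω_d = 2.42 rad/s; then ω_n = ω_d/√(1−ζ²) = 2.54 rad/s.

ω_n ≈ 2.54 rad/s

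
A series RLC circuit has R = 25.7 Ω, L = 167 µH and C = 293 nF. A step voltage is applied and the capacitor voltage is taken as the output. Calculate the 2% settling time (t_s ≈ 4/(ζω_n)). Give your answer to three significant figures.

t_s ≈ 0.0000520 s

For a series RLC circuit (capacitor voltage as output), ω_n = 1/√(LC) = 1/√(167 µH · 293 nF) = 143000 rad/s.
ζ = (R/2)·√(C/L) = (25.7/2)·√(293 nF/167 µH) = 0.538.
t_s ≈ 4/(ζω_n) = 0.0000520 s.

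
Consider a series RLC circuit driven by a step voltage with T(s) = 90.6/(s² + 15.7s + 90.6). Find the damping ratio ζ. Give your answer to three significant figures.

Matching coefficients with s² + 2ζω_n s + ω_n² gives ω_n² = 90.6 ⇒ ω_n = 9.52 rad/s, and ζ = 15.7/(2ω_n) = 0.825.

ζ ≈ 0.825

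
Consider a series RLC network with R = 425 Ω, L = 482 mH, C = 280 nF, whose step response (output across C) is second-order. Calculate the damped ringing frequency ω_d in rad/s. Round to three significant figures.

ω_d ≈ 2690 rad/s

For a series RLC circuit (capacitor voltage as output), ω_n = 1/√(LC) = 1/√(482 mH · 280 nF) = 2720 rad/s.
ζ = (R/2)·√(C/L) = (425/2)·√(280 nF/482 mH) = 0.162.
ω_d = 2720·√(1 − 0.162²) = 2690 rad/s.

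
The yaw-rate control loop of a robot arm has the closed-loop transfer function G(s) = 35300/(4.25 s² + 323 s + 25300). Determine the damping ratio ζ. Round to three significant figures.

Dividing through by 4.25: denominator becomes s² + 76.00 s + 5953.
So ω_n = √5953 = 77.2 rad/s and ζ = 76.00/(2·77.2) = 0.493.

ζ ≈ 0.493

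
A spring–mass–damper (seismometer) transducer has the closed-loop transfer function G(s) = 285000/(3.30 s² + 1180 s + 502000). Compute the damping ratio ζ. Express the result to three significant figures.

ζ ≈ 0.458

Dividing through by 3.30: denominator becomes s² + 357.6 s + 152100.
So ω_n = √152100 = 390 rad/s and ζ = 357.6/(2·390) = 0.458.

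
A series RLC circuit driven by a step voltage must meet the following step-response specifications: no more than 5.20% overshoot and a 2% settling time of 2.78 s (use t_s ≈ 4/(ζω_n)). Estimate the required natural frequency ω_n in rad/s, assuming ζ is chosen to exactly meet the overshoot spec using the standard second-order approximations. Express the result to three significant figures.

ζ = −ln(OS)/√(π² + (ln OS)²). With OS = 0.0520, ln OS = −2.957 and ζ = 2.957/4.314 = 0.685.
From t_s ≈ 4/(ζω_n): ω_n = 4/(ζ·t_s) = 4/(0.685·2.78) = 2.10 rad/s.

ω_n ≈ 2.10 rad/s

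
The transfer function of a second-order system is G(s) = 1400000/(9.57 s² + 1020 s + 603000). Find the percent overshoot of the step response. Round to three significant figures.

%OS ≈ 50.5%

Dividing through by 9.57: denominator becomes s² + 106.6 s + 63010.
So ω_n = √63010 = 251 rad/s and ζ = 106.6/(2·251) = 0.212.
%OS = 100·exp(−πζ/√(1−ζ²)) = 50.5%.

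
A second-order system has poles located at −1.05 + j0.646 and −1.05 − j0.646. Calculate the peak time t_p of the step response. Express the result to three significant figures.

t_p ≈ 4.86 s

t_p = π/ω_d with ω_d = 0.646 (the imaginary part), so t_p = 4.86 s.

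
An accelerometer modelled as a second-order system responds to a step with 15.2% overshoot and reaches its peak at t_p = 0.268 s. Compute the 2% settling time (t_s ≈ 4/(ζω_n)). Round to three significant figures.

t_s ≈ 0.569 s

The overshoot fixes ζ = −ln(OS)/√(π²+ln²(OS)) = 0.514.
t_p = π/ω_d ⇒ ω_d = 11.7 rad/s; then ω_n = ω_d/√(1−ζ²) = 13.7 rad/s.
t_s ≈ 4/(ζω_n) = 4/(0.514·13.7) = 0.569 s.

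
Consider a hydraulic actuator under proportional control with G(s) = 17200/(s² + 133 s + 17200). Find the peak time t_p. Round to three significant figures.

t_p ≈ 0.0278 s

Matching coefficients with s² + 2ζω_n s + ω_n² gives ω_n² = 17200 ⇒ ω_n = 131 rad/s, and ζ = 133/(2ω_n) = 0.507.
The damped frequency ω_d = ω_n√(1−ζ²) = 113 rad/s. Then t_p = π/ω_d = 0.0278 s.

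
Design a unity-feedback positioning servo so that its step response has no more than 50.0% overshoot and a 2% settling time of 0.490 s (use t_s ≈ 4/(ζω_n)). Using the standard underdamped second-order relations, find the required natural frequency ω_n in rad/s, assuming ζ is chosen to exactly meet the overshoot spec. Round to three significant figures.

ζ = −ln(OS)/√(π² + (ln OS)²). With OS = 0.500, ln OS = −0.6931 and ζ = 0.6931/3.217 = 0.215.
Then ω_n = 4/(ζ t_s) = 4/(0.215 × 0.490) = 37.9 rad/s.

ω_n ≈ 37.9 rad/s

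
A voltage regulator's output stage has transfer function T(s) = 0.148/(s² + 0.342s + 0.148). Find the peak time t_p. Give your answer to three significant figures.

ω_n = √0.148 = 0.385 rad/s; ζ = 0.342/(2·0.385) = 0.444.
ω_d = 0.385·√(1 − 0.444²) = 0.345 rad/s. Then t_p = π/ω_d = 9.12 s.

t_p ≈ 9.12 s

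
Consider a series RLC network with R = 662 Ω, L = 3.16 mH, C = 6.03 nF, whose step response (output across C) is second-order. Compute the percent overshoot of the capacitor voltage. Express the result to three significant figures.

For a series RLC circuit (capacitor voltage as output), ω_n = 1/√(LC) = 1/√(3.16 mH · 6.03 nF) = 229000 rad/s.
ζ = (R/2)·√(C/L) = (662/2)·√(6.03 nF/3.16 mH) = 0.457.
%OS = 100·exp(−πζ/√(1−ζ²)) = 19.9%.

%OS ≈ 19.9%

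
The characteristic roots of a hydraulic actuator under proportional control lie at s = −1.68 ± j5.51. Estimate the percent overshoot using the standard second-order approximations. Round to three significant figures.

%OS ≈ 38.4%

The poles are at −σ ± jω_d with σ = 1.68 and ω_d = 5.51, so ω_n = √(σ²+ω_d²) = 5.76 rad/s and ζ = σ/ω_n = 0.292.
%OS = 100·exp(−πζ/√(1−ζ²)) = 38.4%.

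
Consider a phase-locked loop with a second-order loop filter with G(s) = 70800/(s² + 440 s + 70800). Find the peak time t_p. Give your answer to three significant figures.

ω_n = √70800 = 266 rad/s; ζ = 440/(2·266) = 0.827.
ω_d = 266·√(1 − 0.827²) = 150 rad/s. Then t_p = π/ω_d = 0.0210 s.

t_p ≈ 0.0210 s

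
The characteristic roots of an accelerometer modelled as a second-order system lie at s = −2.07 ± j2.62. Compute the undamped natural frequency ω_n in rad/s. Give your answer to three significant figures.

The poles are at −σ ± jω_d with σ = 2.07 and ω_d = 2.62, so ω_n = √(σ²+ω_d²) = 3.34 rad/s and ζ = σ/ω_n = 0.620.

ω_n ≈ 3.34 rad/s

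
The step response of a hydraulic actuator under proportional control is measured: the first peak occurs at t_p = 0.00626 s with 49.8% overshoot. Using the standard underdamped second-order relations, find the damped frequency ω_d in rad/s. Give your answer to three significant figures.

ω_d ≈ 502 rad/s

t_p = π/ω_d, so ω_d = π/0.00626 = 502 rad/s.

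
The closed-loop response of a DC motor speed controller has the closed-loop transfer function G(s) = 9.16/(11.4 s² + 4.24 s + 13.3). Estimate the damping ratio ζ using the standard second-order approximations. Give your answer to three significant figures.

ζ ≈ 0.172

Dividing through by 11.4: denominator becomes s² + 0.3719 s + 1.167.
So ω_n = √1.167 = 1.08 rad/s and ζ = 0.3719/(2·1.08) = 0.172.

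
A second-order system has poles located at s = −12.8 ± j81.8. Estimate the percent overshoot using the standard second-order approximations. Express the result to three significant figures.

%OS ≈ 61.2%

|pole| = ω_n = √(12.8² + 81.8²) = 82.8 rad/s; ζ = cos θ = σ/ω_n = 0.155.
Overshoot: exp(−π·0.155/√(1−0.155²)) = 0.612, i.e. 61.2%.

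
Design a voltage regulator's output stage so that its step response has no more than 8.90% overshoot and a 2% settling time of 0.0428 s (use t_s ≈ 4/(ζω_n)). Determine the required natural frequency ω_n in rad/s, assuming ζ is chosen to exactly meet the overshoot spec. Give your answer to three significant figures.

From %OS = 100·exp(−πζ/√(1−ζ²)), invert to get ζ = −ln(OS)/√(π² + ln²(OS)) with OS = 0.0890.
−ln 0.0890 = 2.419, so ζ = 2.419/√(π² + 5.852) = 0.610.
Then ω_n = 4/(ζ t_s) = 4/(0.610 × 0.0428) = 153 rad/s.

ω_n ≈ 153 rad/s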